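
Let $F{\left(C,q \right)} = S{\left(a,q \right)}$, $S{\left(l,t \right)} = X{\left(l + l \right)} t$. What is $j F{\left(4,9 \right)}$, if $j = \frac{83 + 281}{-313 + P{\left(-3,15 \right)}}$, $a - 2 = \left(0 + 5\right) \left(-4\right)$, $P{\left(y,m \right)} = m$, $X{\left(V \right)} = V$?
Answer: $\frac{58968}{149} \approx 395.76$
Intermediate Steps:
$a = -18$ ($a = 2 + \left(0 + 5\right) \left(-4\right) = 2 + 5 \left(-4\right) = 2 - 20 = -18$)
$S{\left(l,t \right)} = 2 l t$ ($S{\left(l,t \right)} = \left(l + l\right) t = 2 l t$)
$F{\left(C,q \right)} = - 36 q$ ($F{\left(C,q \right)} = 2 \left(-18\right) q = - 36 q$)
$j = - \frac{182}{149}$ ($j = \frac{83 + 281}{-313 + 15} = \frac{364}{-298} = 364 \left(- \frac{1}{298}\right) = - \frac{182}{149} \approx -1.2215$)
$j F{\left(4,9 \right)} = - \frac{182 \left(\left(-36\right) 9\right)}{149} = \left(- \frac{182}{149}\right) \left(-324\right) = \frac{58968}{149}$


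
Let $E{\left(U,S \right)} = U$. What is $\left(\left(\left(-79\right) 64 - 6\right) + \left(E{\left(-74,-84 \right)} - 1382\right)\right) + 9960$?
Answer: $3442$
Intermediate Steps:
$\left(\left(\left(-79\right) 64 - 6\right) + \left(E{\left(-74,-84 \right)} - 1382\right)\right) + 9960 = \left(\left(\left(-79\right) 64 - 6\right) - 1456\right) + 9960 = \left(\left(-5056 - 6\right) - 1456\right) + 9960 = \left(-5062 - 1456\right) + 9960 = -6518 + 9960 = 3442$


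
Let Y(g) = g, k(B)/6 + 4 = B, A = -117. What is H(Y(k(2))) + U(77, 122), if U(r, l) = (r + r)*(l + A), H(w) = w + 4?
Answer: 762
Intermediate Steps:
k(B) = -24 + 6*B
H(w) = 4 + w
U(r, l) = 2*r*(-117 + l) (U(r, l) = (r + r)*(l - 117) = (2*r)*(-117 + l) = 2*r*(-117 + l))
H(Y(k(2))) + U(77, 122) = (4 + (-24 + 6*2)) + 2*77*(-117 + 122) = (4 + (-24 + 12)) + 2*77*5 = (4 - 12) + 770 = -8 + 770 = 762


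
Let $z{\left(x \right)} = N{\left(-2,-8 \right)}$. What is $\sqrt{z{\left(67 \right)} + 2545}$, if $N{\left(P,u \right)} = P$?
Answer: $\sqrt{2543} \approx 50.428$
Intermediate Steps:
$z{\left(x \right)} = -2$
$\sqrt{z{\left(67 \right)} + 2545} = \sqrt{-2 + 2545} = \sqrt{2543}$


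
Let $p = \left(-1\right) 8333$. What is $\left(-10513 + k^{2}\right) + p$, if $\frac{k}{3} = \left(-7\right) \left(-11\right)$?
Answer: $34515$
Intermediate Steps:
$p = -8333$
$k = 231$ ($k = 3 \left(\left(-7\right) \left(-11\right)\right) = 3 \cdot 77 = 231$)
$\left(-10513 + k^{2}\right) + p = \left(-10513 + 231^{2}\right) - 8333 = \left(-10513 + 53361\right) - 8333 = 42848 - 8333 = 34515$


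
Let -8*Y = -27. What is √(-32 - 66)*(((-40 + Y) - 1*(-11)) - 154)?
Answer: -10059*I*√2/8 ≈ -1778.2*I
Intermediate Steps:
Y = 27/8 (Y = -⅛*(-27) = 27/8 ≈ 3.3750)
√(-32 - 66)*(((-40 + Y) - 1*(-11)) - 154) = √(-32 - 66)*(((-40 + 27/8) - 1*(-11)) - 154) = √(-98)*((-293/8 + 11) - 154) = (7*I*√2)*(-205/8 - 154) = (7*I*√2)*(-1437/8) = -10059*I*√2/8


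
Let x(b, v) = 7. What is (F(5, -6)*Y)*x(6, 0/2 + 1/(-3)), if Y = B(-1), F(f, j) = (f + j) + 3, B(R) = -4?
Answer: -56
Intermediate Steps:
F(f, j) = 3 + f + j
Y = -4
(F(5, -6)*Y)*x(6, 0/2 + 1/(-3)) = ((3 + 5 - 6)*(-4))*7 = (2*(-4))*7 = -8*7 = -56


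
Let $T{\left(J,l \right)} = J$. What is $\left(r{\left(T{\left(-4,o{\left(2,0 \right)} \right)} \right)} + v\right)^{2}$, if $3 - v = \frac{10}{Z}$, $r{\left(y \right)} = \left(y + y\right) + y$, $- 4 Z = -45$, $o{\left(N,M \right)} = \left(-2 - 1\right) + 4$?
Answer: $\frac{7921}{81} \approx 97.79$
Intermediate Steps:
$o{\left(N,M \right)} = 1$ ($o{\left(N,M \right)} = -3 + 4 = 1$)
$Z = \frac{45}{4}$ ($Z = \left(- \frac{1}{4}\right) \left(-45\right) = \frac{45}{4} \approx 11.25$)
$r{\left(y \right)} = 3 y$ ($r{\left(y \right)} = 2 y + y = 3 y$)
$v = \frac{19}{9}$ ($v = 3 - \frac{10}{\frac{45}{4}} = 3 - 10 \cdot \frac{4}{45} = 3 - \frac{8}{9} = \frac{19}{9} \approx 2.1111$)
$\left(r{\left(T{\left(-4,o{\left(2,0 \right)} \right)} \right)} + v\right)^{2} = \left(3 \left(-4\right) + \frac{19}{9}\right)^{2} = \left(-12 + \frac{19}{9}\right)^{2} = \left(- \frac{89}{9}\right)^{2} = \frac{7921}{81}$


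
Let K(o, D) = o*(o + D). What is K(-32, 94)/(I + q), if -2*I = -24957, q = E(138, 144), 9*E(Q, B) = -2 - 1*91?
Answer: -11904/74809 ≈ -0.15913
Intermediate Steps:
E(Q, B) = -31/3 (E(Q, B) = (-2 - 1*91)/9 = (-2 - 91)/9 = (⅑)*(-93) = -31/3)
q = -31/3 ≈ -10.333
I = 24957/2 (I = -½*(-24957) = 24957/2 ≈ 12479.)
K(o, D) = o*(D + o)
K(-32, 94)/(I + q) = (-32*(94 - 32))/(24957/2 - 31/3) = (-32*62)/(74809/6) = -1984*6/74809 = -11904/74809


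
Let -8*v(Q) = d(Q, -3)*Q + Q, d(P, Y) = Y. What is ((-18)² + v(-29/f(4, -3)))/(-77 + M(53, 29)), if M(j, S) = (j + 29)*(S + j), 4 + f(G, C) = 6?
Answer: 2563/53176 ≈ 0.048198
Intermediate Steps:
f(G, C) = 2 (f(G, C) = -4 + 6 = 2)
v(Q) = Q/4 (v(Q) = -(-3*Q + Q)/8 = -(-1)*Q/4 = Q/4)
M(j, S) = (29 + j)*(S + j)
((-18)² + v(-29/f(4, -3)))/(-77 + M(53, 29)) = ((-18)² + (-29/2)/4)/(-77 + (53² + 29*29 + 29*53 + 29*53)) = (324 + (-29*½)/4)/(-77 + (2809 + 841 + 1537 + 1537)) = (324 + (¼)*(-29/2))/(-77 + 6724) = (324 - 29/8)/6647 = (2563/8)*(1/6647) = 2563/53176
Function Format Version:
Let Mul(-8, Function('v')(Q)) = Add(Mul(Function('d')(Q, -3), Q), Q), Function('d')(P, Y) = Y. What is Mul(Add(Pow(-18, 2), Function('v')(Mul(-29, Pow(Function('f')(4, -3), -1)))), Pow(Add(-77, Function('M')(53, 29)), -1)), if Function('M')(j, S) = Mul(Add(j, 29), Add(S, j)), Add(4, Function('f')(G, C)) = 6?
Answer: Rational(2563, 53176) ≈ 0.048198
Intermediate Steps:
Function('f')(G, C) = 2 (Function('f')(G, C) = Add(-4, 6) = 2)
Function('v')(Q) = Mul(Rational(1, 4), Q) (Function('v')(Q) = Mul(Rational(-1, 8), Add(Mul(-3, Q), Q)) = Mul(Rational(-1, 8), Mul(-2, Q)) = Mul(Rational(1, 4), Q))
Function('M')(j, S) = Mul(Add(29, j), Add(S, j))
Mul(Add(Pow(-18, 2), Function('v')(Mul(-29, Pow(Function('f')(4, -3), -1)))), Pow(Add(-77, Function('M')(53, 29)), -1)) = Mul(Add(Pow(-18, 2), Mul(Rational(1, 4), Mul(-29, Pow(2, -1)))), Pow(Add(-77, Add(Pow(53, 2), Mul(29, 29), Mul(29, 53), Mul(29, 53))), -1)) = Mul(Add(324, Mul(Rational(1, 4), Mul(-29, Rational(1, 2)))), Pow(Add(-77, Add(2809, 841, 1537, 1537)), -1)) = Mul(Add(324, Mul(Rational(1, 4), Rational(-29, 2))), Pow(Add(-77, 6724), -1)) = Mul(Add(324, Rational(-29, 8)), Pow(6647, -1)) = Mul(Rational(2563, 8), Rational(1, 6647)) = Rational(2563, 53176)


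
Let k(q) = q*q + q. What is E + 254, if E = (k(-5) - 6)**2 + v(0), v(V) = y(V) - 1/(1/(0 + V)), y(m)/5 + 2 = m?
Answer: 440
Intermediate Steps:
y(m) = -10 + 5*m
k(q) = q + q**2 (k(q) = q**2 + q = q + q**2)
v(V) = -10 + 4*V (v(V) = (-10 + 5*V) - 1/(1/(0 + V)) = (-10 + 5*V) - 1/(1/V) = (-10 + 5*V) - V = -10 + 4*V)
E = 186 (E = (-5*(1 - 5) - 6)**2 + (-10 + 4*0) = (-5*(-4) - 6)**2 + (-10 + 0) = (20 - 6)**2 - 10 = 14**2 - 10 = 196 - 10 = 186)
E + 254 = 186 + 254 = 440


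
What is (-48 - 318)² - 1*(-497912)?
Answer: 631868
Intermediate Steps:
(-48 - 318)² - 1*(-497912) = (-366)² + 497912 = 133956 + 497912 = 631868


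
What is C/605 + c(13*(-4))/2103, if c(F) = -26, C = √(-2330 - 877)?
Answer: -26/2103 + I*√3207/605 ≈ -0.012363 + 0.093604*I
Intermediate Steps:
C = I*√3207 (C = √(-3207) = I*√3207 ≈ 56.63*I)
C/605 + c(13*(-4))/2103 = (I*√3207)/605 - 26/2103 = (I*√3207)*(1/605) - 26*1/2103 = I*√3207/605 - 26/2103 = -26/2103 + I*√3207/605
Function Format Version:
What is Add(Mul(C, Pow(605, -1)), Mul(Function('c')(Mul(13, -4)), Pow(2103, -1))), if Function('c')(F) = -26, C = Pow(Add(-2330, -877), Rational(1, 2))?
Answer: Add(Rational(-26, 2103), Mul(Rational(1, 605), I, Pow(3207, Rational(1, 2)))) ≈ Add(-0.012363, Mul(0.093604, I))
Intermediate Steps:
C = Mul(I, Pow(3207, Rational(1, 2))) (C = Pow(-3207, Rational(1, 2)) = Mul(I, Pow(3207, Rational(1, 2))) ≈ Mul(56.630, I))
Add(Mul(C, Pow(605, -1)), Mul(Function('c')(Mul(13, -4)), Pow(2103, -1))) = Add(Mul(Mul(I, Pow(3207, Rational(1, 2))), Pow(605, -1)), Mul(-26, Pow(2103, -1))) = Add(Mul(Mul(I, Pow(3207, Rational(1, 2))), Rational(1, 605)), Mul(-26, Rational(1, 2103))) = Add(Mul(Rational(1, 605), I, Pow(3207, Rational(1, 2))), Rational(-26, 2103)) = Add(Rational(-26, 2103), Mul(Rational(1, 605), I, Pow(3207, Rational(1, 2))))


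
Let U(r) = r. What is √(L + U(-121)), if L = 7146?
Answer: 5*√281 ≈ 83.815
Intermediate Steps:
√(L + U(-121)) = √(7146 - 121) = √7025 = 5*√281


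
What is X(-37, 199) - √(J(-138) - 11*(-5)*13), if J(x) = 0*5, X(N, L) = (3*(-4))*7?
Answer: -84 - √715 ≈ -110.74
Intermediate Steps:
X(N, L) = -84 (X(N, L) = -12*7 = -84)
J(x) = 0
X(-37, 199) - √(J(-138) - 11*(-5)*13) = -84 - √(0 - 11*(-5)*13) = -84 - √(0 + 55*13) = -84 - √(0 + 715) = -84 - √715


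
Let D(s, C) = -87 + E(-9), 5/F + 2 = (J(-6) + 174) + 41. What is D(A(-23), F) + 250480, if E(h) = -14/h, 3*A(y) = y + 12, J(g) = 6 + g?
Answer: 2253551/9 ≈ 2.5039e+5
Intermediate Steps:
A(y) = 4 + y/3 (A(y) = (y + 12)/3 = (12 + y)/3 = 4 + y/3)
F = 5/213 (F = 5/(-2 + (((6 - 6) + 174) + 41)) = 5/(-2 + ((0 + 174) + 41)) = 5/(-2 + (174 + 41)) = 5/(-2 + 215) = 5/213 ≈ 0.023474)
D(s, C) = -769/9 (D(s, C) = -87 - 14/(-9) = -87 - 14*(-⅑) = -87 + 14/9 = -769/9)
D(A(-23), F) + 250480 = -769/9 + 250480 = 2253551/9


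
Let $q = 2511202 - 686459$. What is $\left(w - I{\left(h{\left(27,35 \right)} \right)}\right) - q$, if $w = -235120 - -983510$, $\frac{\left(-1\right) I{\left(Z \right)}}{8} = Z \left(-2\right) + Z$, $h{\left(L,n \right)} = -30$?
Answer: $-1076113$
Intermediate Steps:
$I{\left(Z \right)} = 8 Z$ ($I{\left(Z \right)} = - 8 \left(Z \left(-2\right) + Z\right) = - 8 \left(- 2 Z + Z\right) = - 8 \left(- Z\right) = 8 Z$)
$w = 748390$ ($w = -235120 + 983510 = 748390$)
$q = 1824743$
$\left(w - I{\left(h{\left(27,35 \right)} \right)}\right) - q = \left(748390 - 8 \left(-30\right)\right) - 1824743 = \left(748390 - -240\right) - 1824743 = \left(748390 + 240\right) - 1824743 = 748630 - 1824743 = -1076113$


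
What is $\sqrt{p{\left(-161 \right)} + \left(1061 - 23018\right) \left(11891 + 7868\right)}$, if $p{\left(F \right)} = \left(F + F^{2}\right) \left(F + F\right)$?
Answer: $i \sqrt{442143083} \approx 21027.0 i$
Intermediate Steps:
$p{\left(F \right)} = 2 F \left(F + F^{2}\right)$ ($p{\left(F \right)} = \left(F + F^{2}\right) 2 F = 2 F \left(F + F^{2}\right)$)
$\sqrt{p{\left(-161 \right)} + \left(1061 - 23018\right) \left(11891 + 7868\right)} = \sqrt{2 \left(-161\right)^{2} \left(1 - 161\right) + \left(1061 - 23018\right) \left(11891 + 7868\right)} = \sqrt{2 \cdot 25921 \left(-160\right) - 433848363} = \sqrt{-8294720 - 433848363} = \sqrt{-442143083} = i \sqrt{442143083}$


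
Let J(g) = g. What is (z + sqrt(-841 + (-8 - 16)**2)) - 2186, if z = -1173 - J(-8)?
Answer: -3351 + I*sqrt(265) ≈ -3351.0 + 16.279*I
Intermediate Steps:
z = -1165 (z = -1173 - 1*(-8) = -1173 + 8 = -1165)
(z + sqrt(-841 + (-8 - 16)**2)) - 2186 = (-1165 + sqrt(-841 + (-8 - 16)**2)) - 2186 = (-1165 + sqrt(-841 + (-24)**2)) - 2186 = (-1165 + sqrt(-841 + 576)) - 2186 = (-1165 + sqrt(-265)) - 2186 = (-1165 + I*sqrt(265)) - 2186 = -3351 + I*sqrt(265)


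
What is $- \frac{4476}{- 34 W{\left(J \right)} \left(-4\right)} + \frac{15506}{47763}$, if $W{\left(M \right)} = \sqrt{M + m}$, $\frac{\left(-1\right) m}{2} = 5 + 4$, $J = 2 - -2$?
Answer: $\frac{15506}{47763} + \frac{1119 i \sqrt{14}}{476} \approx 0.32464 + 8.796 i$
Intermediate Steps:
$J = 4$ ($J = 2 + 2 = 4$)
$m = -18$ ($m = - 2 \left(5 + 4\right) = \left(-2\right) 9 = -18$)
$W{\left(M \right)} = \sqrt{-18 + M}$ ($W{\left(M \right)} = \sqrt{M - 18} = \sqrt{-18 + M}$)
$- \frac{4476}{- 34 W{\left(J \right)} \left(-4\right)} + \frac{15506}{47763} = - \frac{4476}{- 34 \sqrt{-18 + 4} \left(-4\right)} + \frac{15506}{47763} = - \frac{4476}{- 34 \sqrt{-14} \left(-4\right)} + 15506 \cdot \frac{1}{47763} = - \frac{4476}{- 34 i \sqrt{14} \left(-4\right)} + \frac{15506}{47763} = - \frac{4476}{136 i \sqrt{14}} + \frac{15506}{47763} = - 4476 \left(- \frac{i \sqrt{14}}{1904}\right) + \frac{15506}{47763} = \frac{1119 i \sqrt{14}}{476} + \frac{15506}{47763} = \frac{15506}{47763} + \frac{1119 i \sqrt{14}}{476}$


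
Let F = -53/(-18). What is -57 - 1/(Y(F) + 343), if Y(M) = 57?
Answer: -22801/400 ≈ -57.003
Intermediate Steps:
F = 53/18 (F = -53*(-1/18) = 53/18 ≈ 2.9444)
-57 - 1/(Y(F) + 343) = -57 - 1/(57 + 343) = -57 - 1/400 = -22801/400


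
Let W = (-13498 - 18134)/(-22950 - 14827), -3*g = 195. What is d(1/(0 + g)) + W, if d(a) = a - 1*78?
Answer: -189511087/2455505 ≈ -77.178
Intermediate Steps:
g = -65 (g = -⅓*195 = -65)
W = 31632/37777 (W = -31632/(-37777) = -31632*(-1/37777) = 31632/37777 ≈ 0.83733)
d(a) = -78 + a (d(a) = a - 78 = -78 + a)
d(1/(0 + g)) + W = (-78 + 1/(0 - 65)) + 31632/37777 = (-78 + 1/(-65)) + 31632/37777 = (-78 - 1/65) + 31632/37777 = -5071/65 + 31632/37777 = -189511087/2455505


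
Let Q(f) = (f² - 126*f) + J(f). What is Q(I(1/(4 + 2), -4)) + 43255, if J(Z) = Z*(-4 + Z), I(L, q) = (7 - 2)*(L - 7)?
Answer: 900565/18 ≈ 50031.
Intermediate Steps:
I(L, q) = -35 + 5*L (I(L, q) = 5*(-7 + L) = -35 + 5*L)
Q(f) = f² - 126*f + f*(-4 + f) (Q(f) = (f² - 126*f) + f*(-4 + f) = f² - 126*f + f*(-4 + f))
Q(I(1/(4 + 2), -4)) + 43255 = 2*(-35 + 5/(4 + 2))*(-65 + (-35 + 5/(4 + 2))) + 43255 = 2*(-35 + 5/6)*(-65 + (-35 + 5/6)) + 43255 = 2*(-35 + 5*(⅙))*(-65 + (-35 + 5*(⅙))) + 43255 = 2*(-35 + ⅚)*(-65 + (-35 + ⅚)) + 43255 = 2*(-205/6)*(-65 - 205/6) + 43255 = 2*(-205/6)*(-595/6) + 43255 = 121975/18 + 43255 = 900565/18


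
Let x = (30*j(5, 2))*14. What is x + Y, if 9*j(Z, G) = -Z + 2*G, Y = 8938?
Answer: 26674/3 ≈ 8891.3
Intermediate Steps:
j(Z, G) = -Z/9 + 2*G/9 (j(Z, G) = (-Z + 2*G)/9 = -Z/9 + 2*G/9)
x = -140/3 (x = (30*(-⅑*5 + (2/9)*2))*14 = (30*(-5/9 + 4/9))*14 = (30*(-⅑))*14 = -10/3*14 = -140/3 ≈ -46.667)
x + Y = -140/3 + 8938 = 26674/3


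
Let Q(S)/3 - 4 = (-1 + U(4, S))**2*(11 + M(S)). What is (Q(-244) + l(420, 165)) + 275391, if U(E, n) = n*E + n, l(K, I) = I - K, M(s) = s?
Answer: -1041822711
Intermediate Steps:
U(E, n) = n + E*n (U(E, n) = E*n + n = n + E*n)
Q(S) = 12 + 3*(-1 + 5*S)**2*(11 + S) (Q(S) = 12 + 3*((-1 + S*(1 + 4))**2*(11 + S)) = 12 + 3*((-1 + S*5)**2*(11 + S)) = 12 + 3*((-1 + 5*S)**2*(11 + S)) = 12 + 3*(-1 + 5*S)**2*(11 + S))
(Q(-244) + l(420, 165)) + 275391 = ((45 - 327*(-244) + 75*(-244)**3 + 795*(-244)**2) + (165 - 1*420)) + 275391 = ((45 + 79788 + 75*(-14526784) + 795*59536) + (165 - 420)) + 275391 = ((45 + 79788 - 1089508800 + 47331120) - 255) + 275391 = (-1042097847 - 255) + 275391 = -1042098102 + 275391 = -1041822711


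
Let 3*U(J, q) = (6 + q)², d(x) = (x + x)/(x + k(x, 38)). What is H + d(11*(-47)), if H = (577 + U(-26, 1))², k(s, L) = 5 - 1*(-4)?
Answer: 804778253/2286 ≈ 3.5205e+5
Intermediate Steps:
k(s, L) = 9 (k(s, L) = 5 + 4 = 9)
d(x) = 2*x/(9 + x) (d(x) = (x + x)/(x + 9) = (2*x)/(9 + x) = 2*x/(9 + x))
U(J, q) = (6 + q)²/3
H = 3168400/9 (H = (577 + (6 + 1)²/3)² = (577 + (⅓)*7²)² = (577 + (⅓)*49)² = (577 + 49/3)² = (1780/3)² = 3168400/9 ≈ 3.5204e+5)
H + d(11*(-47)) = 3168400/9 + 2*(11*(-47))/(9 + 11*(-47)) = 3168400/9 + 2*(-517)/(9 - 517) = 3168400/9 + 2*(-517)/(-508) = 3168400/9 + 2*(-517)*(-1/508) = 3168400/9 + 517/254 = 804778253/2286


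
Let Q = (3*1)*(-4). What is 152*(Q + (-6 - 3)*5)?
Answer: -8664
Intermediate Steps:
Q = -12 (Q = 3*(-4) = -12)
152*(Q + (-6 - 3)*5) = 152*(-12 + (-6 - 3)*5) = 152*(-12 - 9*5) = 152*(-12 - 45) = 152*(-57) = -8664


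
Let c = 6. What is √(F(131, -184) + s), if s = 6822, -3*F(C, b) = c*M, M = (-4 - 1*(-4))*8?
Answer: 3*√758 ≈ 82.595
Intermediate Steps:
M = 0 (M = (-4 + 4)*8 = 0*8 = 0)
F(C, b) = 0 (F(C, b) = -2*0 = -⅓*0 = 0)
√(F(131, -184) + s) = √(0 + 6822) = √6822 = 3*√758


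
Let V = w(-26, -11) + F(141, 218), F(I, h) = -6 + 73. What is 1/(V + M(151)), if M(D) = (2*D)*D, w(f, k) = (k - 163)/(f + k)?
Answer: 37/1689927 ≈ 2.1894e-5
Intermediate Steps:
F(I, h) = 67
w(f, k) = (-163 + k)/(f + k)
M(D) = 2*D**2
V = 2653/37 (V = (-163 - 11)/(-26 - 11) + 67 = -174/(-37) + 67 = -1/37*(-174) + 67 = 174/37 + 67 = 2653/37 ≈ 71.703)
1/(V + M(151)) = 1/(2653/37 + 2*151**2) = 1/(2653/37 + 2*22801) = 1/(2653/37 + 45602) = 1/(1689927/37) = 37/1689927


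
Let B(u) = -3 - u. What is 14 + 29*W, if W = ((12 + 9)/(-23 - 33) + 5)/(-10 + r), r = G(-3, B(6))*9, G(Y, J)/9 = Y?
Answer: 27263/2024 ≈ 13.470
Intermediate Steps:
G(Y, J) = 9*Y
r = -243 (r = (9*(-3))*9 = -27*9 = -243)
W = -37/2024 (W = ((12 + 9)/(-23 - 33) + 5)/(-10 - 243) = (21/(-56) + 5)/(-253) = (21*(-1/56) + 5)*(-1/253) = (-3/8 + 5)*(-1/253) = (37/8)*(-1/253) = -37/2024 ≈ -0.018281)
14 + 29*W = 14 + 29*(-37/2024) = 14 - 1073/2024 = 27263/2024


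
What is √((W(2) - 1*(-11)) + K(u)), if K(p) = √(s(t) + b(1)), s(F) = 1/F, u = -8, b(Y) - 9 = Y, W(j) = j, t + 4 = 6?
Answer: √(52 + 2*√42)/2 ≈ 4.0299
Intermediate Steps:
t = 2 (t = -4 + 6 = 2)
b(Y) = 9 + Y
K(p) = √42/2 (K(p) = √(1/2 + (9 + 1)) = √(½ + 10) = √(21/2) = √42/2)
√((W(2) - 1*(-11)) + K(u)) = √((2 - 1*(-11)) + √42/2) = √((2 + 11) + √42/2) = √(13 + √42/2)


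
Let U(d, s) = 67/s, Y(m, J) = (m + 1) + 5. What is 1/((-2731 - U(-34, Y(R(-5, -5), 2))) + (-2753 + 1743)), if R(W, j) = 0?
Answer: -6/22513 ≈ -0.00026651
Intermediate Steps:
Y(m, J) = 6 + m (Y(m, J) = (1 + m) + 5 = 6 + m)
1/((-2731 - U(-34, Y(R(-5, -5), 2))) + (-2753 + 1743)) = 1/((-2731 - 67/(6 + 0)) + (-2753 + 1743)) = 1/((-2731 - 67/6) - 1010) = 1/(-16453/6 - 1010) = 1/(-22513/6) = -6/22513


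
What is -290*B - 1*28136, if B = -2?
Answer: -27556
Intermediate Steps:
-290*B - 1*28136 = -290*(-2) - 1*28136 = 580 - 28136 = -27556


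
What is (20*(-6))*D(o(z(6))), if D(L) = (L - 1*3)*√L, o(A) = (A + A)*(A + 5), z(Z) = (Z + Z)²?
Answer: -61788960*√298 ≈ -1.0666e+9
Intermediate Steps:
z(Z) = 4*Z² (z(Z) = (2*Z)² = 4*Z²)
o(A) = 2*A*(5 + A) (o(A) = (2*A)*(5 + A) = 2*A*(5 + A))
D(L) = √L*(-3 + L) (D(L) = (L - 3)*√L = (-3 + L)*√L = √L*(-3 + L))
(20*(-6))*D(o(z(6))) = (20*(-6))*(√(2*(4*6²)*(5 + 4*6²))*(-3 + 2*(4*6²)*(5 + 4*6²))) = -120*√(2*(4*36)*(5 + 4*36))*(-3 + 2*(4*36)*(5 + 4*36)) = -120*√(2*144*(5 + 144))*(-3 + 2*144*(5 + 144)) = -120*√(2*144*149)*(-3 + 2*144*149) = -120*√42912*(-3 + 42912) = -120*12*√298*42909 = -61788960*√298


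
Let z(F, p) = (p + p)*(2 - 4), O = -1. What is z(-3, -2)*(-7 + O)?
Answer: -64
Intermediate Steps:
z(F, p) = -4*p (z(F, p) = (2*p)*(-2) = -4*p)
z(-3, -2)*(-7 + O) = (-4*(-2))*(-7 - 1) = 8*(-8) = -64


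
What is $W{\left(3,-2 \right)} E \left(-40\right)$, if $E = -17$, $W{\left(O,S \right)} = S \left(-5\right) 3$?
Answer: $20400$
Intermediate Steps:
$W{\left(O,S \right)} = - 15 S$ ($W{\left(O,S \right)} = - 5 S 3 = - 15 S$)
$W{\left(3,-2 \right)} E \left(-40\right) = \left(-15\right) \left(-2\right) \left(-17\right) \left(-40\right) = 30 \left(-17\right) \left(-40\right) = \left(-510\right) \left(-40\right) = 20400$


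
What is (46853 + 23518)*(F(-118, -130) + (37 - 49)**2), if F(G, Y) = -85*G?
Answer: 715954554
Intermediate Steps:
(46853 + 23518)*(F(-118, -130) + (37 - 49)**2) = (46853 + 23518)*(-85*(-118) + (37 - 49)**2) = 70371*(10030 + (-12)**2) = 70371*(10030 + 144) = 70371*10174 = 715954554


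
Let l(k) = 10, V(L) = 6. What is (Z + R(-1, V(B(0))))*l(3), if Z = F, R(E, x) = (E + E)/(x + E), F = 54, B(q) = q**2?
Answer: 536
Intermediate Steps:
R(E, x) = 2*E/(E + x) (R(E, x) = (2*E)/(E + x) = 2*E/(E + x))
Z = 54
(Z + R(-1, V(B(0))))*l(3) = (54 + 2*(-1)/(-1 + 6))*10 = (54 + 2*(-1)/5)*10 = (54 + 2*(-1)*(1/5))*10 = (54 - 2/5)*10 = (268/5)*10 = 536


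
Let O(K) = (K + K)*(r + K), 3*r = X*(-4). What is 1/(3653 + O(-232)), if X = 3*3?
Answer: 1/116869 ≈ 8.5566e-6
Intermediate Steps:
X = 9
r = -12 (r = (9*(-4))/3 = (⅓)*(-36) = -12)
O(K) = 2*K*(-12 + K) (O(K) = (K + K)*(-12 + K) = (2*K)*(-12 + K) = 2*K*(-12 + K))
1/(3653 + O(-232)) = 1/(3653 + 2*(-232)*(-12 - 232)) = 1/(3653 + 2*(-232)*(-244)) = 1/(3653 + 113216) = 1/116869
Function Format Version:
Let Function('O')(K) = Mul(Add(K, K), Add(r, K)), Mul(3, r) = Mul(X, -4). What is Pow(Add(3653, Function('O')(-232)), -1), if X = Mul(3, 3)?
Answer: Rational(1, 116869) ≈ 8.5566e-6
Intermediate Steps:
X = 9
r = -12 (r = Mul(Rational(1, 3), Mul(9, -4)) = Mul(Rational(1, 3), -36) = -12)
Function('O')(K) = Mul(2, K, Add(-12, K)) (Function('O')(K) = Mul(Add(K, K), Add(-12, K)) = Mul(Mul(2, K), Add(-12, K)) = Mul(2, K, Add(-12, K)))
Pow(Add(3653, Function('O')(-232)), -1) = Pow(Add(3653, Mul(2, -232, Add(-12, -232))), -1) = Pow(Add(3653, Mul(2, -232, -244)), -1) = Pow(Add(3653, 113216), -1) = Pow(116869, -1) = Rational(1, 116869)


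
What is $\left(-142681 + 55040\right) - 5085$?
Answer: $-92726$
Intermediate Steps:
$\left(-142681 + 55040\right) - 5085 = -87641 - 5085 = -92726$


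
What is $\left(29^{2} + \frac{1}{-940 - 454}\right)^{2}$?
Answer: $\frac{1374411556609}{1943236} \approx 7.0728 \cdot 10^{5}$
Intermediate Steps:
$\left(29^{2} + \frac{1}{-940 - 454}\right)^{2} = \left(841 + \frac{1}{-1394}\right)^{2} = \left(841 - \frac{1}{1394}\right)^{2} = \left(\frac{1172353}{1394}\right)^{2} = \frac{1374411556609}{1943236}$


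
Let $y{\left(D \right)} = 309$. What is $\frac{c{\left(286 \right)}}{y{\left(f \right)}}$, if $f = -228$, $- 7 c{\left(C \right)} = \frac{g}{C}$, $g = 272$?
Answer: $- \frac{136}{309309} \approx -0.00043969$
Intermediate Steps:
$c{\left(C \right)} = - \frac{272}{7 C}$ ($c{\left(C \right)} = - \frac{272 \frac{1}{C}}{7} = - \frac{272}{7 C}$)
$\frac{c{\left(286 \right)}}{y{\left(f \right)}} = \frac{\left(- \frac{272}{7}\right) \frac{1}{286}}{309} = \left(- \frac{272}{7}\right) \frac{1}{286} \cdot \frac{1}{309} = \left(- \frac{136}{1001}\right) \frac{1}{309} = - \frac{136}{309309}$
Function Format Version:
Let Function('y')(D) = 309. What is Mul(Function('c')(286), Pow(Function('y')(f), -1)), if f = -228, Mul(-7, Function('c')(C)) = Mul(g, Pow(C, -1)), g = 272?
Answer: Rational(-136, 309309) ≈ -0.00043969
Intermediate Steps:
Function('c')(C) = Mul(Rational(-272, 7), Pow(C, -1)) (Function('c')(C) = Mul(Rational(-1, 7), Mul(272, Pow(C, -1))) = Mul(Rational(-272, 7), Pow(C, -1)))
Mul(Function('c')(286), Pow(Function('y')(f), -1)) = Mul(Mul(Rational(-272, 7), Pow(286, -1)), Pow(309, -1)) = Mul(Mul(Rational(-272, 7), Rational(1, 286)), Rational(1, 309)) = Mul(Rational(-136, 1001), Rational(1, 309)) = Rational(-136, 309309)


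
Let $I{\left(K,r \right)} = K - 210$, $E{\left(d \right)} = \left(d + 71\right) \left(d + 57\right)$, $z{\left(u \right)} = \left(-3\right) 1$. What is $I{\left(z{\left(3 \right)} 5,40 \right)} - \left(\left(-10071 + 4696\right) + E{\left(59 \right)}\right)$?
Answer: $-9930$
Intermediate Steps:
$z{\left(u \right)} = -3$
$E{\left(d \right)} = \left(57 + d\right) \left(71 + d\right)$ ($E{\left(d \right)} = \left(71 + d\right) \left(57 + d\right) = \left(57 + d\right) \left(71 + d\right)$)
$I{\left(K,r \right)} = -210 + K$
$I{\left(z{\left(3 \right)} 5,40 \right)} - \left(\left(-10071 + 4696\right) + E{\left(59 \right)}\right) = \left(-210 - 15\right) - \left(\left(-10071 + 4696\right) + \left(4047 + 59^{2} + 128 \cdot 59\right)\right) = \left(-210 - 15\right) - \left(-5375 + \left(4047 + 3481 + 7552\right)\right) = -225 - \left(-5375 + 15080\right) = -225 - 9705 = -9930$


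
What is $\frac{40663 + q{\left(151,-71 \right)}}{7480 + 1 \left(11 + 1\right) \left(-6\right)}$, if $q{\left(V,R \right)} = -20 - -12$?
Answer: $\frac{40655}{7408} \approx 5.488$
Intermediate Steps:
$q{\left(V,R \right)} = -8$ ($q{\left(V,R \right)} = -20 + 12 = -8$)
$\frac{40663 + q{\left(151,-71 \right)}}{7480 + 1 \left(11 + 1\right) \left(-6\right)} = \frac{40663 - 8}{7480 + 1 \left(11 + 1\right) \left(-6\right)} = \frac{40655}{7480 + 1 \cdot 12 \left(-6\right)} = \frac{40655}{7480 + 12 \left(-6\right)} = \frac{40655}{7480 - 72} = \frac{40655}{7408}$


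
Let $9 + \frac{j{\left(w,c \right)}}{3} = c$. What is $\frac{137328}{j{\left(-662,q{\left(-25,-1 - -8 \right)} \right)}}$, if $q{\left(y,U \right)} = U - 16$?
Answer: $- \frac{22888}{9} \approx -2543.1$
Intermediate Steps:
$q{\left(y,U \right)} = -16 + U$ ($q{\left(y,U \right)} = U - 16 = -16 + U$)
$j{\left(w,c \right)} = -27 + 3 c$
$\frac{137328}{j{\left(-662,q{\left(-25,-1 - -8 \right)} \right)}} = \frac{137328}{-27 + 3 \left(-16 - -7\right)} = \frac{137328}{-27 + 3 \left(-16 + \left(-1 + 8\right)\right)} = \frac{137328}{-27 + 3 \left(-16 + 7\right)} = \frac{137328}{-27 + 3 \left(-9\right)} = \frac{137328}{-27 - 27} = \frac{137328}{-54} = 137328 \left(- \frac{1}{54}\right) = - \frac{22888}{9}$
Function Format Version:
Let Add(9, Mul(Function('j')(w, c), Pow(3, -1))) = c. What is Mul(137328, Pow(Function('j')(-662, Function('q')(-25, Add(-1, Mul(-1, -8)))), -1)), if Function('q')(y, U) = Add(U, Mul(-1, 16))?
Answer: Rational(-22888, 9) ≈ -2543.1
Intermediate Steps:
Function('q')(y, U) = Add(-16, U) (Function('q')(y, U) = Add(U, -16) = Add(-16, U))
Function('j')(w, c) = Add(-27, Mul(3, c))
Mul(137328, Pow(Function('j')(-662, Function('q')(-25, Add(-1, Mul(-1, -8)))), -1)) = Mul(137328, Pow(Add(-27, Mul(3, Add(-16, Add(-1, Mul(-1, -8))))), -1)) = Mul(137328, Pow(Add(-27, Mul(3, Add(-16, Add(-1, 8)))), -1)) = Mul(137328, Pow(Add(-27, Mul(3, Add(-16, 7))), -1)) = Mul(137328, Pow(Add(-27, Mul(3, -9)), -1)) = Mul(137328, Pow(Add(-27, -27), -1)) = Mul(137328, Pow(-54, -1)) = Mul(137328, Rational(-1, 54)) = Rational(-22888, 9)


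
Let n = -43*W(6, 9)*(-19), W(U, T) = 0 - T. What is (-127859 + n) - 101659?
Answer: -236871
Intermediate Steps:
W(U, T) = -T
n = -7353 (n = -(-43)*9*(-19) = -43*(-9)*(-19) = 387*(-19) = -7353)
(-127859 + n) - 101659 = (-127859 - 7353) - 101659 = -135212 - 101659 = -236871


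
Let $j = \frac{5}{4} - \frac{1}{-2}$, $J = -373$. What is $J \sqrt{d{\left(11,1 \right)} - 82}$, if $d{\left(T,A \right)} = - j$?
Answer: $- \frac{373 i \sqrt{335}}{2} \approx - 3413.5 i$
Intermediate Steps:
$j = \frac{7}{4}$ ($j = 5 \cdot \frac{1}{4} - - \frac{1}{2} = \frac{5}{4} + \frac{1}{2} = \frac{7}{4} \approx 1.75$)
$d{\left(T,A \right)} = - \frac{7}{4}$ ($d{\left(T,A \right)} = \left(-1\right) \frac{7}{4} = - \frac{7}{4}$)
$J \sqrt{d{\left(11,1 \right)} - 82} = - 373 \sqrt{- \frac{7}{4} - 82} = - 373 \sqrt{- \frac{335}{4}} = - 373 \frac{i \sqrt{335}}{2} = - \frac{373 i \sqrt{335}}{2}$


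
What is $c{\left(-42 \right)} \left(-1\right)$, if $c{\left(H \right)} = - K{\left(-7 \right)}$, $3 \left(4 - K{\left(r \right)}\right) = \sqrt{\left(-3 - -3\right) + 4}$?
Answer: $\frac{10}{3} \approx 3.3333$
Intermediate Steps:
$K{\left(r \right)} = \frac{10}{3}$ ($K{\left(r \right)} = 4 - \frac{\sqrt{\left(-3 - -3\right) + 4}}{3} = 4 - \frac{\sqrt{\left(-3 + 3\right) + 4}}{3} = 4 - \frac{\sqrt{0 + 4}}{3} = 4 - \frac{\sqrt{4}}{3} = 4 - \frac{2}{3} = \frac{10}{3}$)
$c{\left(H \right)} = - \frac{10}{3}$ ($c{\left(H \right)} = \left(-1\right) \frac{10}{3} = - \frac{10}{3}$)
$c{\left(-42 \right)} \left(-1\right) = \left(- \frac{10}{3}\right) \left(-1\right) = \frac{10}{3}$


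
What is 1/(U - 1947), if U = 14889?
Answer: 1/12942 ≈ 7.7268e-5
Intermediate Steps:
1/(U - 1947) = 1/(14889 - 1947) = 1/12942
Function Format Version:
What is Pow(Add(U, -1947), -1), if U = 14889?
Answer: Rational(1, 12942) ≈ 7.7268e-5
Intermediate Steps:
Pow(Add(U, -1947), -1) = Pow(Add(14889, -1947), -1) = Pow(12942, -1) = Rational(1, 12942)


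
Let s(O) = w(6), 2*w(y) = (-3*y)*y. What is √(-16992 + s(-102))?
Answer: 3*I*√1894 ≈ 130.56*I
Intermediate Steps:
w(y) = -3*y²/2 (w(y) = ((-3*y)*y)/2 = (-3*y²)/2 = -3*y²/2)
s(O) = -54 (s(O) = -3/2*6² = -3/2*36 = -54)
√(-16992 + s(-102)) = √(-16992 - 54) = √(-17046) = 3*I*√1894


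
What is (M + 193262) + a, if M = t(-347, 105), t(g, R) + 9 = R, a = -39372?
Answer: 153986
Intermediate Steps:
t(g, R) = -9 + R
M = 96 (M = -9 + 105 = 96)
(M + 193262) + a = (96 + 193262) - 39372 = 193358 - 39372 = 153986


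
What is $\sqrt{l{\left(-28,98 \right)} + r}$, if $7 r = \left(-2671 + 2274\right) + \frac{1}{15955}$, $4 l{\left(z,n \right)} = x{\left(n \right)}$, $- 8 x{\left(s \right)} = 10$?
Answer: $\frac{i \sqrt{11381211788765}}{446740} \approx 7.5516 i$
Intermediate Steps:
$x{\left(s \right)} = - \frac{5}{4}$ ($x{\left(s \right)} = \left(- \frac{1}{8}\right) 10 = - \frac{5}{4}$)
$l{\left(z,n \right)} = - \frac{5}{16}$ ($l{\left(z,n \right)} = \frac{1}{4} \left(- \frac{5}{4}\right) = - \frac{5}{16}$)
$r = - \frac{6334134}{111685}$ ($r = \frac{\left(-2671 + 2274\right) + \frac{1}{15955}}{7} = \frac{-397 + \frac{1}{15955}}{7} = \frac{1}{7} \left(- \frac{6334134}{15955}\right) = - \frac{6334134}{111685} \approx -56.714$)
$\sqrt{l{\left(-28,98 \right)} + r} = \sqrt{- \frac{5}{16} - \frac{6334134}{111685}} = \sqrt{- \frac{101904569}{1786960}} = \frac{i \sqrt{11381211788765}}{446740}$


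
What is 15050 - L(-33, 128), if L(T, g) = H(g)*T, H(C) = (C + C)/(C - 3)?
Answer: 1889698/125 ≈ 15118.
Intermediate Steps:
H(C) = 2*C/(-3 + C) (H(C) = (2*C)/(-3 + C) = 2*C/(-3 + C))
L(T, g) = 2*T*g/(-3 + g) (L(T, g) = (2*g/(-3 + g))*T = 2*T*g/(-3 + g))
15050 - L(-33, 128) = 15050 - 2*(-33)*128/(-3 + 128) = 15050 - 2*(-33)*128/125 = 15050 - 1*(-8448/125) = 15050 + 8448/125 = 1889698/125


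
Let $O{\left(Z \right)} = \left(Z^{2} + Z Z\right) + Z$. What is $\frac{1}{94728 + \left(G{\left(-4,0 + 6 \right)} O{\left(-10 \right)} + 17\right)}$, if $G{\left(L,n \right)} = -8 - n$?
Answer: $\frac{1}{92085} \approx 1.086 \cdot 10^{-5}$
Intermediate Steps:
$O{\left(Z \right)} = Z + 2 Z^{2}$ ($O{\left(Z \right)} = \left(Z^{2} + Z^{2}\right) + Z = 2 Z^{2} + Z = Z + 2 Z^{2}$)
$\frac{1}{94728 + \left(G{\left(-4,0 + 6 \right)} O{\left(-10 \right)} + 17\right)} = \frac{1}{94728 + \left(\left(-8 - \left(0 + 6\right)\right) \left(- 10 \left(1 + 2 \left(-10\right)\right)\right) + 17\right)} = \frac{1}{94728 + \left(\left(-8 - 6\right) \left(- 10 \left(1 - 20\right)\right) + 17\right)} = \frac{1}{94728 + \left(\left(-8 - 6\right) \left(\left(-10\right) \left(-19\right)\right) + 17\right)} = \frac{1}{94728 + \left(\left(-14\right) 190 + 17\right)} = \frac{1}{94728 + \left(-2660 + 17\right)} = \frac{1}{94728 - 2643} = \frac{1}{92085}$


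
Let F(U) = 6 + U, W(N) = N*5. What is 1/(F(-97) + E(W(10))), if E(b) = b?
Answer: -1/41 ≈ -0.024390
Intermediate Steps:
W(N) = 5*N
1/(F(-97) + E(W(10))) = 1/((6 - 97) + 5*10) = 1/(-91 + 50) = 1/(-41) = -1/41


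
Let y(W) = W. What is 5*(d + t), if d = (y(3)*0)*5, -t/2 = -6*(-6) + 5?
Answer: -410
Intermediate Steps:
t = -82 (t = -2*(-6*(-6) + 5) = -2*(36 + 5) = -2*41 = -82)
d = 0 (d = (3*0)*5 = 0*5 = 0)
5*(d + t) = 5*(0 - 82) = 5*(-82) = -410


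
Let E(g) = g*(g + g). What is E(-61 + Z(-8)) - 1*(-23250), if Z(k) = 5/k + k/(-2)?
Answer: 956521/32 ≈ 29891.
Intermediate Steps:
Z(k) = 5/k - k/2 (Z(k) = 5/k + k*(-1/2) = 5/k - k/2)
E(g) = 2*g**2 (E(g) = g*(2*g) = 2*g**2)
E(-61 + Z(-8)) - 1*(-23250) = 2*(-61 + (5/(-8) - 1/2*(-8)))**2 - 1*(-23250) = 2*(-61 + (5*(-1/8) + 4))**2 + 23250 = 2*(-61 + (-5/8 + 4))**2 + 23250 = 2*(-61 + 27/8)**2 + 23250 = 2*(-461/8)**2 + 23250 = 2*(212521/64) + 23250 = 212521/32 + 23250 = 956521/32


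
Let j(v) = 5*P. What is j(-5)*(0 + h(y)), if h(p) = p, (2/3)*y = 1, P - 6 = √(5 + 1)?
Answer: 45 + 15*√6/2 ≈ 63.371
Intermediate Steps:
P = 6 + √6 (P = 6 + √(5 + 1) = 6 + √6 ≈ 8.4495)
y = 3/2 (y = (3/2)*1 = 3/2 ≈ 1.5000)
j(v) = 30 + 5*√6 (j(v) = 5*(6 + √6) = 30 + 5*√6)
j(-5)*(0 + h(y)) = (30 + 5*√6)*(0 + 3/2) = (30 + 5*√6)*(3/2) = 45 + 15*√6/2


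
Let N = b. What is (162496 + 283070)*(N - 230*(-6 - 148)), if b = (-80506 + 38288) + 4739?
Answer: -917420394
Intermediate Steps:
b = -37479 (b = -42218 + 4739 = -37479)
N = -37479
(162496 + 283070)*(N - 230*(-6 - 148)) = (162496 + 283070)*(-37479 - 230*(-6 - 148)) = 445566*(-37479 - 230*(-154)) = 445566*(-37479 + 35420) = 445566*(-2059) = -917420394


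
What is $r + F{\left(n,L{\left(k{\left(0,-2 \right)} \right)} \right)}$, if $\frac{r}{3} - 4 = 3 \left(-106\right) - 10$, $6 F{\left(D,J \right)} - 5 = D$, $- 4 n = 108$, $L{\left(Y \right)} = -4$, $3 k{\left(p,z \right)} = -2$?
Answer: $- \frac{2927}{3} \approx -975.67$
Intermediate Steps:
$k{\left(p,z \right)} = - \frac{2}{3}$ ($k{\left(p,z \right)} = \frac{1}{3} \left(-2\right) = - \frac{2}{3}$)
$n = -27$ ($n = \left(- \frac{1}{4}\right) 108 = -27$)
$F{\left(D,J \right)} = \frac{5}{6} + \frac{D}{6}$
$r = -972$ ($r = 12 + 3 \left(3 \left(-106\right) - 10\right) = 12 + 3 \left(-318 - 10\right) = 12 + 3 \left(-328\right) = 12 - 984 = -972$)
$r + F{\left(n,L{\left(k{\left(0,-2 \right)} \right)} \right)} = -972 + \left(\frac{5}{6} + \frac{1}{6} \left(-27\right)\right) = -972 + \left(\frac{5}{6} - \frac{9}{2}\right) = -972 - \frac{11}{3} = - \frac{2927}{3}$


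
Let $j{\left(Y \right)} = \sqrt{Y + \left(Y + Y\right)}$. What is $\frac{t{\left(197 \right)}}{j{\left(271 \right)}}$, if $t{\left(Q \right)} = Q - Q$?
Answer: $0$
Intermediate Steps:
$t{\left(Q \right)} = 0$
$j{\left(Y \right)} = \sqrt{3} \sqrt{Y}$ ($j{\left(Y \right)} = \sqrt{Y + 2 Y} = \sqrt{3 Y} = \sqrt{3} \sqrt{Y}$)
$\frac{t{\left(197 \right)}}{j{\left(271 \right)}} = \frac{0}{\sqrt{3} \sqrt{271}} = \frac{0}{\sqrt{813}} = 0 \frac{\sqrt{813}}{813} = 0$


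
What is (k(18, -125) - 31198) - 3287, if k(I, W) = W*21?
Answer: -37110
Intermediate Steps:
k(I, W) = 21*W
(k(18, -125) - 31198) - 3287 = (21*(-125) - 31198) - 3287 = (-2625 - 31198) - 3287 = -33823 - 3287 = -37110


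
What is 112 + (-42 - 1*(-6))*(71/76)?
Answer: 1489/19 ≈ 78.368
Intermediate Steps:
112 + (-42 - 1*(-6))*(71/76) = 112 + (-42 + 6)*(71*(1/76)) = 112 - 36*71/76 = 112 - 639/19 = 1489/19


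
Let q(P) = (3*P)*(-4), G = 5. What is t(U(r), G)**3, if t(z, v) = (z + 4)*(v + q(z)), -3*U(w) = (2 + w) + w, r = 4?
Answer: 27000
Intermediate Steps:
q(P) = -12*P
U(w) = -2/3 - 2*w/3 (U(w) = -((2 + w) + w)/3 = -(2 + 2*w)/3 = -2/3 - 2*w/3)
t(z, v) = (4 + z)*(v - 12*z) (t(z, v) = (z + 4)*(v - 12*z) = (4 + z)*(v - 12*z))
t(U(r), G)**3 = (-48*(-2/3 - 2/3*4) - 12*(-2/3 - 2/3*4)**2 + 4*5 + 5*(-2/3 - 2/3*4))**3 = (-48*(-2/3 - 8/3) - 12*(-2/3 - 8/3)**2 + 20 + 5*(-2/3 - 8/3))**3 = (-48*(-10/3) - 12*(-10/3)**2 + 20 + 5*(-10/3))**3 = (160 - 12*100/9 + 20 - 50/3)**3 = (160 - 400/3 + 20 - 50/3)**3 = 30**3 = 27000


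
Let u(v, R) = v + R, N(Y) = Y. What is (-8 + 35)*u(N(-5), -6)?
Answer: -297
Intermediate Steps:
u(v, R) = R + v
(-8 + 35)*u(N(-5), -6) = (-8 + 35)*(-6 - 5) = 27*(-11) = -297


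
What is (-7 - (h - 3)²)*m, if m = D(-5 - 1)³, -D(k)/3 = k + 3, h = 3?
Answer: -5103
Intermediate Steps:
D(k) = -9 - 3*k (D(k) = -3*(k + 3) = -3*(3 + k) = -9 - 3*k)
m = 729 (m = (-9 - 3*(-5 - 1))³ = (-9 - 3*(-6))³ = (-9 + 18)³ = 9³ = 729)
(-7 - (h - 3)²)*m = (-7 - (3 - 3)²)*729 = (-7 - 1*0²)*729 = (-7 - 1*0)*729 = (-7 + 0)*729 = -7*729 = -5103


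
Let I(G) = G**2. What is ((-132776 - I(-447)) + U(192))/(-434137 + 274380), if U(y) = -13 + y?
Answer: 332406/159757 ≈ 2.0807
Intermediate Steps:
((-132776 - I(-447)) + U(192))/(-434137 + 274380) = ((-132776 - 1*(-447)**2) + (-13 + 192))/(-434137 + 274380) = ((-132776 - 1*199809) + 179)/(-159757) = ((-132776 - 199809) + 179)*(-1/159757) = (-332585 + 179)*(-1/159757) = -332406*(-1/159757) = 332406/159757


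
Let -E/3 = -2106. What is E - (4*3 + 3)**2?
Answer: 6093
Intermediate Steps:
E = 6318 (E = -3*(-2106) = 6318)
E - (4*3 + 3)**2 = 6318 - (4*3 + 3)**2 = 6318 - (12 + 3)**2 = 6318 - 1*15**2 = 6318 - 1*225 = 6318 - 225 = 6093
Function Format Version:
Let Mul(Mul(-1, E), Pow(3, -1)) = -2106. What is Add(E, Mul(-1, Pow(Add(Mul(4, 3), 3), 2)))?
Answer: 6093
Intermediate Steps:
E = 6318 (E = Mul(-3, -2106) = 6318)
Add(E, Mul(-1, Pow(Add(Mul(4, 3), 3), 2))) = Add(6318, Mul(-1, Pow(Add(Mul(4, 3), 3), 2))) = Add(6318, Mul(-1, Pow(Add(12, 3), 2))) = Add(6318, Mul(-1, Pow(15, 2))) = Add(6318, Mul(-1, 225)) = Add(6318, -225) = 6093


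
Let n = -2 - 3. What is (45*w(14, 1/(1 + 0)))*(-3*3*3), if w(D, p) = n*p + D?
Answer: -10935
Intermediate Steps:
n = -5
w(D, p) = D - 5*p (w(D, p) = -5*p + D = D - 5*p)
(45*w(14, 1/(1 + 0)))*(-3*3*3) = (45*(14 - 5/(1 + 0)))*(-3*3*3) = (45*(14 - 5/1))*(-9*3) = (45*(14 - 5*1))*(-27) = (45*(14 - 5))*(-27) = (45*9)*(-27) = 405*(-27) = -10935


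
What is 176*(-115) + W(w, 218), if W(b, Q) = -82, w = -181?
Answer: -20322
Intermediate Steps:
176*(-115) + W(w, 218) = 176*(-115) - 82 = -20240 - 82 = -20322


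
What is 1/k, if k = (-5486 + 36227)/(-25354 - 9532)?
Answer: -34886/30741 ≈ -1.1348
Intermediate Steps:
k = -30741/34886 (k = 30741/(-34886) = 30741*(-1/34886) = -30741/34886 ≈ -0.88118)
1/k = 1/(-30741/34886) = -34886/30741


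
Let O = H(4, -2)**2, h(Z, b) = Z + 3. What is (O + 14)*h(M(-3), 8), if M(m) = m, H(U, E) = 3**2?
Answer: 0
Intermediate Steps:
H(U, E) = 9
h(Z, b) = 3 + Z
O = 81 (O = 9**2 = 81)
(O + 14)*h(M(-3), 8) = (81 + 14)*(3 - 3) = 95*0 = 0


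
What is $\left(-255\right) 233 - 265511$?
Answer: $-324926$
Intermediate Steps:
$\left(-255\right) 233 - 265511 = -59415 - 265511 = -324926$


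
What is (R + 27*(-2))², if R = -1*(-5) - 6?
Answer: 3025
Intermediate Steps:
R = -1 (R = 5 - 6 = -1)
(R + 27*(-2))² = (-1 + 27*(-2))² = (-1 - 54)² = (-55)² = 3025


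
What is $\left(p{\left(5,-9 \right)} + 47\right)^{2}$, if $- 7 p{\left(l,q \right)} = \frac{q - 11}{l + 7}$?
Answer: $\frac{984064}{441} \approx 2231.4$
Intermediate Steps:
$p{\left(l,q \right)} = - \frac{-11 + q}{7 \left(7 + l\right)}$ ($p{\left(l,q \right)} = - \frac{\left(q - 11\right) \frac{1}{l + 7}}{7} = - \frac{\left(-11 + q\right) \frac{1}{7 + l}}{7} = - \frac{\frac{1}{7 + l} \left(-11 + q\right)}{7} = - \frac{-11 + q}{7 \left(7 + l\right)}$)
$\left(p{\left(5,-9 \right)} + 47\right)^{2} = \left(\frac{11 - -9}{7 \left(7 + 5\right)} + 47\right)^{2} = \left(\frac{11 + 9}{7 \cdot 12} + 47\right)^{2} = \left(\frac{1}{7} \cdot \frac{1}{12} \cdot 20 + 47\right)^{2} = \left(\frac{5}{21} + 47\right)^{2} = \left(\frac{992}{21}\right)^{2} = \frac{984064}{441}$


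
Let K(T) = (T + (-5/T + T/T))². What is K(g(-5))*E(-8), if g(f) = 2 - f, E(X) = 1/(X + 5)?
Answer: -867/49 ≈ -17.694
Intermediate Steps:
E(X) = 1/(5 + X)
K(T) = (1 + T - 5/T)² (K(T) = (T + (-5/T + 1))² = (T + (1 - 5/T))² = (1 + T - 5/T)²)
K(g(-5))*E(-8) = ((-5 + (2 - 1*(-5)) + (2 - 1*(-5))²)²/(2 - 1*(-5))²)/(5 - 8) = ((-5 + (2 + 5) + (2 + 5)²)²/(2 + 5)²)/(-3) = ((-5 + 7 + 7²)²/7²)*(-⅓) = ((-5 + 7 + 49)²/49)*(-⅓) = ((1/49)*51²)*(-⅓) = ((1/49)*2601)*(-⅓) = (2601/49)*(-⅓) = -867/49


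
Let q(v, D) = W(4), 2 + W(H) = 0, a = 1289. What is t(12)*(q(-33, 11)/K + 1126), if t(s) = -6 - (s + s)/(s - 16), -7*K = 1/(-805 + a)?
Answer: 0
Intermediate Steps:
W(H) = -2 (W(H) = -2 + 0 = -2)
K = -1/3388 (K = -1/(7*(-805 + 1289)) = -1/7/484 = -1/7*1/484 = -1/3388 ≈ -0.00029516)
t(s) = -6 - 2*s/(-16 + s)
q(v, D) = -2
t(12)*(q(-33, 11)/K + 1126) = (8*(12 - 1*12)/(-16 + 12))*(-2/(-1/3388) + 1126) = (8*(12 - 12)/(-4))*(-2*(-3388) + 1126) = (8*(-1/4)*0)*(6776 + 1126) = 0*7902 = 0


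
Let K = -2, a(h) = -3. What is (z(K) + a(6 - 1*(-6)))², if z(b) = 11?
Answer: 64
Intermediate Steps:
(z(K) + a(6 - 1*(-6)))² = (11 - 3)² = 8² = 64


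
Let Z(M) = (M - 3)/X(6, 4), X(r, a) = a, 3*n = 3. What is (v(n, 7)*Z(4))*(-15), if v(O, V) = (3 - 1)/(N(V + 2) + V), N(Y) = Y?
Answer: -15/32 ≈ -0.46875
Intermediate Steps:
n = 1 (n = (1/3)*3 = 1)
v(O, V) = 2/(2 + 2*V) (v(O, V) = (3 - 1)/((V + 2) + V) = 2/((2 + V) + V) = 2/(2 + 2*V))
Z(M) = -3/4 + M/4 (Z(M) = (M - 3)/4 = (-3 + M)*(1/4) = -3/4 + M/4)
(v(n, 7)*Z(4))*(-15) = ((-3/4 + (1/4)*4)/(1 + 7))*(-15) = ((-3/4 + 1)/8)*(-15) = ((1/8)*(1/4))*(-15) = (1/32)*(-15) = -15/32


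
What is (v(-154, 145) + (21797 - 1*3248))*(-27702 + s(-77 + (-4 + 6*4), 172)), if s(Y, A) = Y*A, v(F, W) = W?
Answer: -701137164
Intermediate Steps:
s(Y, A) = A*Y
(v(-154, 145) + (21797 - 1*3248))*(-27702 + s(-77 + (-4 + 6*4), 172)) = (145 + (21797 - 1*3248))*(-27702 + 172*(-77 + (-4 + 6*4))) = (145 + (21797 - 3248))*(-27702 + 172*(-77 + (-4 + 24))) = (145 + 18549)*(-27702 + 172*(-77 + 20)) = 18694*(-27702 + 172*(-57)) = 18694*(-27702 - 9804) = 18694*(-37506) = -701137164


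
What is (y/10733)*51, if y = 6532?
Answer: 333132/10733 ≈ 31.038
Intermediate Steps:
(y/10733)*51 = (6532/10733)*51 = 333132/10733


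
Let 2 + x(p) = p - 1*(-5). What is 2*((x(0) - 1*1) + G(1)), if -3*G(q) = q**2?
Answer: 10/3 ≈ 3.3333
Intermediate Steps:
x(p) = 3 + p (x(p) = -2 + (p - 1*(-5)) = -2 + (p + 5) = -2 + (5 + p) = 3 + p)
G(q) = -q**2/3
2*((x(0) - 1*1) + G(1)) = 2*(((3 + 0) - 1*1) - 1/3*1**2) = 2*((3 - 1) - 1/3*1) = 2*(2 - 1/3) = 2*(5/3) = 10/3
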